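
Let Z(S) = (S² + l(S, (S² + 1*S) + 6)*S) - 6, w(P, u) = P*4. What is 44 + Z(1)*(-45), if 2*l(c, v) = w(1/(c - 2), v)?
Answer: 359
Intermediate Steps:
w(P, u) = 4*P
l(c, v) = 2/(-2 + c) (l(c, v) = (4/(c - 2))/2 = (4/(-2 + c))/2 = 2/(-2 + c))
Z(S) = -6 + S² + 2*S/(-2 + S) (Z(S) = (S² + (2/(-2 + S))*S) - 6 = (S² + 2*S/(-2 + S)) - 6 = -6 + S² + 2*S/(-2 + S))
44 + Z(1)*(-45) = 44 + ((2*1 + (-6 + 1²)*(-2 + 1))/(-2 + 1))*(-45) = 44 + ((2 + (-6 + 1)*(-1))/(-1))*(-45) = 44 - (2 - 5*(-1))*(-45) = 44 - (2 + 5)*(-45) = 44 - 1*7*(-45) = 44 - 7*(-45) = 44 + 315 = 359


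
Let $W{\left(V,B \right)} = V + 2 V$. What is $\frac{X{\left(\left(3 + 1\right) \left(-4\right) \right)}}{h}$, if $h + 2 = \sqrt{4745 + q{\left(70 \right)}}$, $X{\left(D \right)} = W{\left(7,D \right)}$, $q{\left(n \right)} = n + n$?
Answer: $\frac{14}{1627} + \frac{7 \sqrt{4885}}{1627} \approx 0.30931$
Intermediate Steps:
$W{\left(V,B \right)} = 3 V$
$q{\left(n \right)} = 2 n$
$X{\left(D \right)} = 21$ ($X{\left(D \right)} = 3 \cdot 7 = 21$)
$h = -2 + \sqrt{4885}$ ($h = -2 + \sqrt{4745 + 2 \cdot 70} = -2 + \sqrt{4745 + 140} = -2 + \sqrt{4885} \approx 67.893$)
$\frac{X{\left(\left(3 + 1\right) \left(-4\right) \right)}}{h} = \frac{21}{-2 + \sqrt{4885}}$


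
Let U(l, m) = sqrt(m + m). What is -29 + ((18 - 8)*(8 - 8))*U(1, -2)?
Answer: -29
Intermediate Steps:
U(l, m) = sqrt(2)*sqrt(m) (U(l, m) = sqrt(2*m) = sqrt(2)*sqrt(m))
-29 + ((18 - 8)*(8 - 8))*U(1, -2) = -29 + ((18 - 8)*(8 - 8))*(sqrt(2)*sqrt(-2)) = -29 + (10*0)*(sqrt(2)*(I*sqrt(2))) = -29 + 0*(2*I) = -29 + 0 = -29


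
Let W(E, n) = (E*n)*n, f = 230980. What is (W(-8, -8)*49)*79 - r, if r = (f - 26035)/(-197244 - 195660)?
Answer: -259572221221/130968 ≈ -1.9820e+6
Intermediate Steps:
W(E, n) = E*n²
r = -68315/130968 (r = (230980 - 26035)/(-197244 - 195660) = 204945/(-392904) = 204945*(-1/392904) = -68315/130968 ≈ -0.52162)
(W(-8, -8)*49)*79 - r = (-8*(-8)²*49)*79 - 1*(-68315/130968) = (-8*64*49)*79 + 68315/130968 = -512*49*79 + 68315/130968 = -25088*79 + 68315/130968 = -1981952 + 68315/130968 = -259572221221/130968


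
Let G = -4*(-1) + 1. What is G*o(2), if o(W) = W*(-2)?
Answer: -20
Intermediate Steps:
G = 5 (G = 4 + 1 = 5)
o(W) = -2*W
G*o(2) = 5*(-2*2) = 5*(-4) = -20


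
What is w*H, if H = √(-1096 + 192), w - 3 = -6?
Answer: -6*I*√226 ≈ -90.2*I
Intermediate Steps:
w = -3 (w = 3 - 6 = -3)
H = 2*I*√226 (H = √(-904) = 2*I*√226 ≈ 30.067*I)
w*H = -6*I*√226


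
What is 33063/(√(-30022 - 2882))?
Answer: -11021*I*√914/1828 ≈ -182.27*I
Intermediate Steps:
33063/(√(-30022 - 2882)) = 33063/(√(-32904)) = 33063/((6*I*√914)) = 33063*(-I*√914/5484) = -11021*I*√914/1828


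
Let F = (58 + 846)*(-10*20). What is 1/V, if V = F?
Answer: -1/180800 ≈ -5.5310e-6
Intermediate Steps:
F = -180800 (F = 904*(-200) = -180800)
V = -180800
1/V = 1/(-180800) = -1/180800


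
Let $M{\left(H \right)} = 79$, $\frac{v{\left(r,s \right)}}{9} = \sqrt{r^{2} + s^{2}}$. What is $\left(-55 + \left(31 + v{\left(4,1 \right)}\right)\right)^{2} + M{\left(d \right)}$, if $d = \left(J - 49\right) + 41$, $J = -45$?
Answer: $2032 - 432 \sqrt{17} \approx 250.82$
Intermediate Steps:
$v{\left(r,s \right)} = 9 \sqrt{r^{2} + s^{2}}$
$d = -53$ ($d = \left(-45 - 49\right) + 41 = -94 + 41 = -53$)
$\left(-55 + \left(31 + v{\left(4,1 \right)}\right)\right)^{2} + M{\left(d \right)} = \left(-55 + \left(31 + 9 \sqrt{4^{2} + 1^{2}}\right)\right)^{2} + 79 = \left(-55 + \left(31 + 9 \sqrt{16 + 1}\right)\right)^{2} + 79 = \left(-55 + \left(31 + 9 \sqrt{17}\right)\right)^{2} + 79 = \left(-24 + 9 \sqrt{17}\right)^{2} + 79 = 79 + \left(-24 + 9 \sqrt{17}\right)^{2}$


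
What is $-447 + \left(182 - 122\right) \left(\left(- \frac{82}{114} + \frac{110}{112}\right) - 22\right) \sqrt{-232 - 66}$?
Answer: $-447 - \frac{346925 i \sqrt{298}}{266} \approx -447.0 - 22515.0 i$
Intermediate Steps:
$-447 + \left(182 - 122\right) \left(\left(- \frac{82}{114} + \frac{110}{112}\right) - 22\right) \sqrt{-232 - 66} = -447 + 60 \left(\left(\left(-82\right) \frac{1}{114} + 110 \cdot \frac{1}{112}\right) - 22\right) \sqrt{-298} = -447 + 60 \left(\left(- \frac{41}{57} + \frac{55}{56}\right) - 22\right) i \sqrt{298} = -447 + 60 \left(\frac{839}{3192} - 22\right) i \sqrt{298} = -447 + 60 \left(- \frac{69385}{3192}\right) i \sqrt{298} = -447 - \frac{346925 i \sqrt{298}}{266}$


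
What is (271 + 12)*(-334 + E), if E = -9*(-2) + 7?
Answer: -87447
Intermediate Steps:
E = 25 (E = 18 + 7 = 25)
(271 + 12)*(-334 + E) = (271 + 12)*(-334 + 25) = 283*(-309) = -87447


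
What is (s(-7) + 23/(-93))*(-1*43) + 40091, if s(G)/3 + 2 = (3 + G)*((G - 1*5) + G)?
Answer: 2841674/93 ≈ 30556.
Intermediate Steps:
s(G) = -6 + 3*(-5 + 2*G)*(3 + G) (s(G) = -6 + 3*((3 + G)*((G - 1*5) + G)) = -6 + 3*((3 + G)*((G - 5) + G)) = -6 + 3*((3 + G)*((-5 + G) + G)) = -6 + 3*((3 + G)*(-5 + 2*G)) = -6 + 3*((-5 + 2*G)*(3 + G)) = -6 + 3*(-5 + 2*G)*(3 + G))
(s(-7) + 23/(-93))*(-1*43) + 40091 = ((-51 + 3*(-7) + 6*(-7)**2) + 23/(-93))*(-1*43) + 40091 = ((-51 - 21 + 6*49) + 23*(-1/93))*(-43) + 40091 = ((-51 - 21 + 294) - 23/93)*(-43) + 40091 = (222 - 23/93)*(-43) + 40091 = (20623/93)*(-43) + 40091 = -886789/93 + 40091 = 2841674/93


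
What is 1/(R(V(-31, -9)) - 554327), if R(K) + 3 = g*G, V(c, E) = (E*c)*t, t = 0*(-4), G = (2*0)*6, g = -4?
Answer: -1/554330 ≈ -1.8040e-6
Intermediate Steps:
G = 0 (G = 0*6 = 0)
t = 0
V(c, E) = 0 (V(c, E) = (E*c)*0 = 0)
R(K) = -3 (R(K) = -3 - 4*0 = -3 + 0 = -3)
1/(R(V(-31, -9)) - 554327) = 1/(-3 - 554327) = 1/(-554330) = -1/554330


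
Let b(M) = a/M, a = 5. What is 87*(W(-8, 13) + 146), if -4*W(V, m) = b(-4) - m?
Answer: 208191/16 ≈ 13012.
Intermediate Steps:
b(M) = 5/M
W(V, m) = 5/16 + m/4 (W(V, m) = -(5/(-4) - m)/4 = -(5*(-¼) - m)/4 = -(-5/4 - m)/4 = 5/16 + m/4)
87*(W(-8, 13) + 146) = 87*((5/16 + (¼)*13) + 146) = 87*((5/16 + 13/4) + 146) = 87*(57/16 + 146) = 87*(2393/16) = 208191/16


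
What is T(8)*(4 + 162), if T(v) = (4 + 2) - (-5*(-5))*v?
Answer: -32204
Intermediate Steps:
T(v) = 6 - 25*v
T(8)*(4 + 162) = (6 - 25*8)*(4 + 162) = (6 - 200)*166 = -194*166 = -32204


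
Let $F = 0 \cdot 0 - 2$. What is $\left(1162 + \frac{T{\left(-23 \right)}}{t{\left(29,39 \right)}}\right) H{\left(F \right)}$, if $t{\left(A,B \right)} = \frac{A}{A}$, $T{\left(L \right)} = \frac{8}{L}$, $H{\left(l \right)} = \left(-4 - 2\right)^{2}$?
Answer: $\frac{961848}{23} \approx 41820.0$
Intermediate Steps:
$F = -2$ ($F = 0 - 2 = -2$)
$H{\left(l \right)} = 36$ ($H{\left(l \right)} = \left(-6\right)^{2} = 36$)
$t{\left(A,B \right)} = 1$
$\left(1162 + \frac{T{\left(-23 \right)}}{t{\left(29,39 \right)}}\right) H{\left(F \right)} = \left(1162 + \frac{8 \frac{1}{-23}}{1}\right) 36 = \left(1162 + 8 \left(- \frac{1}{23}\right) 1\right) 36 = \left(1162 - \frac{8}{23}\right) 36 = \frac{26718}{23} \cdot 36 = \frac{961848}{23}$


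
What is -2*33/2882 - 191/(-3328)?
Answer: 15037/435968 ≈ 0.034491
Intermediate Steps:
-2*33/2882 - 191/(-3328) = -66*1/2882 - 191*(-1/3328) = -3/131 + 191/3328 = 15037/435968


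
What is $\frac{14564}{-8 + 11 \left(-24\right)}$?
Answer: $- \frac{3641}{68} \approx -53.544$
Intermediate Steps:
$\frac{14564}{-8 + 11 \left(-24\right)} = \frac{14564}{-8 - 264} = \frac{14564}{-272} = 14564 \left(- \frac{1}{272}\right) = - \frac{3641}{68}$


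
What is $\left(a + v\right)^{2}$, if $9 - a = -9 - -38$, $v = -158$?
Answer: $31684$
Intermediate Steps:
$a = -20$ ($a = 9 - \left(-9 - -38\right) = 9 - \left(-9 + 38\right) = 9 - 29 = -20$)
$\left(a + v\right)^{2} = \left(-20 - 158\right)^{2} = \left(-178\right)^{2} = 31684$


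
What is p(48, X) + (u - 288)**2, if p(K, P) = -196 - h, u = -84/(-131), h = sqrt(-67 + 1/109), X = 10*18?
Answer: 1413707180/17161 - I*sqrt(795918)/109 ≈ 82379.0 - 8.1848*I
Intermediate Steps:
X = 180
h = I*sqrt(795918)/109 (h = sqrt(-67 + 1/109) = sqrt(-7302/109) = I*sqrt(795918)/109 ≈ 8.1848*I)
u = 84/131 (u = -84*(-1/131) = 84/131 ≈ 0.64122)
p(K, P) = -196 - I*sqrt(795918)/109
p(48, X) + (u - 288)**2 = (-196 - I*sqrt(795918)/109) + (84/131 - 288)**2 = (-196 - I*sqrt(795918)/109) + (-37644/131)**2 = (-196 - I*sqrt(795918)/109) + 1417070736/17161 = 1413707180/17161 - I*sqrt(795918)/109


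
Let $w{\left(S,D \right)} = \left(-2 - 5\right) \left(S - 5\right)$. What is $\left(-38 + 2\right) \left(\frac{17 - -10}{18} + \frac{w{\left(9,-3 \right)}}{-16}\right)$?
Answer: $-117$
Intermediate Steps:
$w{\left(S,D \right)} = 35 - 7 S$ ($w{\left(S,D \right)} = - 7 \left(-5 + S\right) = 35 - 7 S$)
$\left(-38 + 2\right) \left(\frac{17 - -10}{18} + \frac{w{\left(9,-3 \right)}}{-16}\right) = \left(-38 + 2\right) \left(\frac{17 - -10}{18} + \frac{35 - 63}{-16}\right) = - 36 \left(\left(17 + 10\right) \frac{1}{18} + \left(35 - 63\right) \left(- \frac{1}{16}\right)\right) = - 36 \left(27 \cdot \frac{1}{18} - - \frac{7}{4}\right) = - 36 \left(\frac{3}{2} + \frac{7}{4}\right) = \left(-36\right) \frac{13}{4} = -117$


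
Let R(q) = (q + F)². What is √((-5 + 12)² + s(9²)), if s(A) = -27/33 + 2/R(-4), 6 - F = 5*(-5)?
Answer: 2*√1062578/297 ≈ 6.9415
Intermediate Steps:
F = 31 (F = 6 - 5*(-5) = 6 - 1*(-25) = 6 + 25 = 31)
R(q) = (31 + q)² (R(q) = (q + 31)² = (31 + q)²)
s(A) = -6539/8019 (s(A) = -27/33 + 2/((31 - 4)²) = -27*1/33 + 2/(27²) = -9/11 + 2/729 = -6539/8019)
√((-5 + 12)² + s(9²)) = √((-5 + 12)² - 6539/8019) = √(7² - 6539/8019) = √(49 - 6539/8019) = √(386392/8019) = 2*√1062578/297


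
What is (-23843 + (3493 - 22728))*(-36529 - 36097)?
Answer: 3128582828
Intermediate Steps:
(-23843 + (3493 - 22728))*(-36529 - 36097) = (-23843 - 19235)*(-72626) = -43078*(-72626) = 3128582828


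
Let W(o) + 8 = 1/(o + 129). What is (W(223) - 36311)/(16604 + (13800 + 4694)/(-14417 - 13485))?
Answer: -25479083991/11647838752 ≈ -2.1875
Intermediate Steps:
W(o) = -8 + 1/(129 + o) (W(o) = -8 + 1/(o + 129) = -8 + 1/(129 + o))
(W(223) - 36311)/(16604 + (13800 + 4694)/(-14417 - 13485)) = ((-1031 - 8*223)/(129 + 223) - 36311)/(16604 + (13800 + 4694)/(-14417 - 13485)) = ((-1031 - 1784)/352 - 36311)/(16604 + 18494/(-27902)) = ((1/352)*(-2815) - 36311)/(16604 + 18494*(-1/27902)) = (-2815/352 - 36311)/(16604 - 1321/1993) = -12784287/(352*33090451/1993) = -12784287/352*1993/33090451 = -25479083991/11647838752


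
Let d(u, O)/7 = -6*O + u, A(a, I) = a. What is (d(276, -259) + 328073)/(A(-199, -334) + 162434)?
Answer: 340883/162235 ≈ 2.1012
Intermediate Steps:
d(u, O) = -42*O + 7*u (d(u, O) = 7*(-6*O + u) = 7*(u - 6*O) = -42*O + 7*u)
(d(276, -259) + 328073)/(A(-199, -334) + 162434) = ((-42*(-259) + 7*276) + 328073)/(-199 + 162434) = ((10878 + 1932) + 328073)/162235 = (12810 + 328073)*(1/162235) = 340883*(1/162235) = 340883/162235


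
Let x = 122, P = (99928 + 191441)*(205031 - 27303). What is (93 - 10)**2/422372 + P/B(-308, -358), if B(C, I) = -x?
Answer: -10936146555843323/25764692 ≈ -4.2446e+8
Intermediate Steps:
P = 51784429632 (P = 291369*177728 = 51784429632)
B(C, I) = -122 (B(C, I) = -1*122 = -122)
(93 - 10)**2/422372 + P/B(-308, -358) = (93 - 10)**2/422372 + 51784429632/(-122) = 83**2*(1/422372) + 51784429632*(-1/122) = 6889*(1/422372) - 25892214816/61 = 6889/422372 - 25892214816/61 = -10936146555843323/25764692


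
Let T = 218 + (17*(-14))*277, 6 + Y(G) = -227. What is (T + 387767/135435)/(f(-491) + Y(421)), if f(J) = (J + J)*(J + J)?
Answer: -8898775213/130571664585 ≈ -0.068152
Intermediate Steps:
Y(G) = -233 (Y(G) = -6 - 227 = -233)
T = -65708 (T = 218 - 238*277 = 218 - 65926 = -65708)
f(J) = 4*J² (f(J) = (2*J)*(2*J) = 4*J²)
(T + 387767/135435)/(f(-491) + Y(421)) = (-65708 + 387767/135435)/(4*(-491)² - 233) = (-65708 + 387767*(1/135435))/(4*241081 - 233) = (-65708 + 387767/135435)/(964324 - 233) = -8898775213/135435/964091 = -8898775213/135435*1/964091 = -8898775213/130571664585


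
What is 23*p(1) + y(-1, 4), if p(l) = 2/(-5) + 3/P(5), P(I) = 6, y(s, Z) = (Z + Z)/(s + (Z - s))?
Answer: 43/10 ≈ 4.3000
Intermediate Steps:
y(s, Z) = 2 (y(s, Z) = (2*Z)/Z = 2)
p(l) = ⅒ (p(l) = 2/(-5) + 3/6 = 2*(-⅕) + 3*(⅙) = -⅖ + ½ = ⅒)
23*p(1) + y(-1, 4) = 23*(⅒) + 2 = 23/10 + 2 = 43/10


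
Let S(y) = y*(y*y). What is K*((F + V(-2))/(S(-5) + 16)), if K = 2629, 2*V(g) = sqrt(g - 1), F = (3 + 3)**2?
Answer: -94644/109 - 2629*I*sqrt(3)/218 ≈ -868.29 - 20.888*I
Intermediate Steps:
F = 36 (F = 6**2 = 36)
V(g) = sqrt(-1 + g)/2 (V(g) = sqrt(g - 1)/2 = sqrt(-1 + g)/2)
S(y) = y**3 (S(y) = y*y**2 = y**3)
K*((F + V(-2))/(S(-5) + 16)) = 2629*((36 + sqrt(-1 - 2)/2)/((-5)**3 + 16)) = 2629*((36 + sqrt(-3)/2)/(-125 + 16)) = 2629*((36 + (I*sqrt(3))/2)/(-109)) = 2629*((36 + I*sqrt(3)/2)*(-1/109)) = 2629*(-36/109 - I*sqrt(3)/218) = -94644/109 - 2629*I*sqrt(3)/218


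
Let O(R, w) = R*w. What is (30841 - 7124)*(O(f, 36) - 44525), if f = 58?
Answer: -1006478329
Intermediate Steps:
(30841 - 7124)*(O(f, 36) - 44525) = (30841 - 7124)*(58*36 - 44525) = 23717*(2088 - 44525) = 23717*(-42437) = -1006478329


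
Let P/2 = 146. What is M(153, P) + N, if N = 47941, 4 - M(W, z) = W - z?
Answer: 48084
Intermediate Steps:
P = 292 (P = 2*146 = 292)
M(W, z) = 4 + z - W (M(W, z) = 4 - (W - z) = 4 + (z - W) = 4 + z - W)
M(153, P) + N = (4 + 292 - 1*153) + 47941 = (4 + 292 - 153) + 47941 = 143 + 47941 = 48084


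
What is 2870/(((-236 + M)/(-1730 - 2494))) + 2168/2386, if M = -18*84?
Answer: 3616122668/521341 ≈ 6936.2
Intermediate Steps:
M = -1512
2870/(((-236 + M)/(-1730 - 2494))) + 2168/2386 = 2870/(((-236 - 1512)/(-1730 - 2494))) + 2168/2386 = 2870/((-1748/(-4224))) + 2168*(1/2386) = 2870/((-1748*(-1/4224))) + 1084/1193 = 2870/(437/1056) + 1084/1193 = 2870*(1056/437) + 1084/1193 = 3030720/437 + 1084/1193 = 3616122668/521341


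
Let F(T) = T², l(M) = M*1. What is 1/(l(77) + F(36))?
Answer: 1/1373 ≈ 0.00072833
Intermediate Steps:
l(M) = M
1/(l(77) + F(36)) = 1/(77 + 36²) = 1/(77 + 1296) = 1/1373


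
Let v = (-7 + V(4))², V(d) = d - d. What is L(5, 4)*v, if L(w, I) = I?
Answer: 196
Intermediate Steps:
V(d) = 0
v = 49 (v = (-7 + 0)² = (-7)² = 49)
L(5, 4)*v = 4*49 = 196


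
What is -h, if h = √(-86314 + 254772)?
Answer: -√168458 ≈ -410.44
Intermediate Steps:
h = √168458 ≈ 410.44
-h = -√168458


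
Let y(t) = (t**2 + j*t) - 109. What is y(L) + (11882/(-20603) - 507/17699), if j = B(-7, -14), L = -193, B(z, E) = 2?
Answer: 1218383375409/33150227 ≈ 36753.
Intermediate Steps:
j = 2
y(t) = -109 + t**2 + 2*t (y(t) = (t**2 + 2*t) - 109 = -109 + t**2 + 2*t)
y(L) + (11882/(-20603) - 507/17699) = (-109 + (-193)**2 + 2*(-193)) + (11882/(-20603) - 507/17699) = (-109 + 37249 - 386) + (11882*(-1/20603) - 507*1/17699) = 36754 + (-11882/20603 - 507/17699) = 36754 - 20067749/33150227 = 1218383375409/33150227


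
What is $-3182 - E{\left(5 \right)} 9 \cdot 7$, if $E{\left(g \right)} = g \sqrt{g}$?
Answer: $-3182 - 315 \sqrt{5} \approx -3886.4$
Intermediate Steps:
$E{\left(g \right)} = g^{\frac{3}{2}}$
$-3182 - E{\left(5 \right)} 9 \cdot 7 = -3182 - 5^{\frac{3}{2}} \cdot 9 \cdot 7 = -3182 - 5 \sqrt{5} \cdot 9 \cdot 7 = -3182 - 45 \sqrt{5} \cdot 7 = -3182 - 315 \sqrt{5}$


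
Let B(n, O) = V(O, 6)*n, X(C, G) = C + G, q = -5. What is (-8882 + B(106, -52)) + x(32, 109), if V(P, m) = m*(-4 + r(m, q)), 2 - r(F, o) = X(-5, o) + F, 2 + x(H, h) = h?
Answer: -7503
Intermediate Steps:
x(H, h) = -2 + h
r(F, o) = 7 - F - o (r(F, o) = 2 - ((-5 + o) + F) = 2 - (-5 + F + o) = 2 + (5 - F - o) = 7 - F - o)
V(P, m) = m*(8 - m) (V(P, m) = m*(-4 + (7 - m - 1*(-5))) = m*(-4 + (7 - m + 5)) = m*(-4 + (12 - m)) = m*(8 - m))
B(n, O) = 12*n (B(n, O) = (6*(8 - 1*6))*n = (6*(8 - 6))*n = (6*2)*n = 12*n)
(-8882 + B(106, -52)) + x(32, 109) = (-8882 + 12*106) + (-2 + 109) = (-8882 + 1272) + 107 = -7610 + 107 = -7503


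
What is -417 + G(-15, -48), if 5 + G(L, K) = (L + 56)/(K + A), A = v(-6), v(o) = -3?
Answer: -21563/51 ≈ -422.80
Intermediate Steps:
A = -3
G(L, K) = -5 + (56 + L)/(-3 + K) (G(L, K) = -5 + (L + 56)/(K - 3) = -5 + (56 + L)/(-3 + K))
-417 + G(-15, -48) = -417 + (71 - 15 - 5*(-48))/(-3 - 48) = -417 + (71 - 15 + 240)/(-51) = -417 - 1/51*296 = -417 - 296/51 = -21563/51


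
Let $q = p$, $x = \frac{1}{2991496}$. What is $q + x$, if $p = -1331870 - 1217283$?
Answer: $- \frac{7625781002887}{2991496} \approx -2.5492 \cdot 10^{6}$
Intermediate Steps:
$p = -2549153$
$x = \frac{1}{2991496} \approx 3.3428 \cdot 10^{-7}$
$q = -2549153$
$q + x = -2549153 + \frac{1}{2991496} = - \frac{7625781002887}{2991496}$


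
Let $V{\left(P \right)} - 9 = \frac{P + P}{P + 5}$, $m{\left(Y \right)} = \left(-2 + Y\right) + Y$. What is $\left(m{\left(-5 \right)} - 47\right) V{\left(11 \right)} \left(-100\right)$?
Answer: $\frac{122425}{2} \approx 61213.0$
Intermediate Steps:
$m{\left(Y \right)} = -2 + 2 Y$
$V{\left(P \right)} = 9 + \frac{2 P}{5 + P}$ ($V{\left(P \right)} = 9 + \frac{P + P}{P + 5} = 9 + \frac{2 P}{5 + P}$)
$\left(m{\left(-5 \right)} - 47\right) V{\left(11 \right)} \left(-100\right) = \left(\left(-2 + 2 \left(-5\right)\right) - 47\right) \frac{45 + 11 \cdot 11}{5 + 11} \left(-100\right) = \left(\left(-2 - 10\right) - 47\right) \frac{45 + 121}{16} \left(-100\right) = \left(-12 - 47\right) \frac{1}{16} \cdot 166 \left(-100\right) = \left(-59\right) \frac{83}{8} \left(-100\right) = \left(- \frac{4897}{8}\right) \left(-100\right) = \frac{122425}{2}$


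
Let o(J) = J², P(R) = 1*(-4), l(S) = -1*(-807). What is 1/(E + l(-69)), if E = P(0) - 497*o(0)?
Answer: 1/803 ≈ 0.0012453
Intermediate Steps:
l(S) = 807
P(R) = -4
E = -4 (E = -4 - 497*0² = -4 - 497*0 = -4 + 0 = -4)
1/(E + l(-69)) = 1/(-4 + 807) = 1/803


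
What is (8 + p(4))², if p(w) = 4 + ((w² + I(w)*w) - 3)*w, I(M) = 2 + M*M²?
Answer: 1254400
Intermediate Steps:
I(M) = 2 + M³
p(w) = 4 + w*(-3 + w² + w*(2 + w³)) (p(w) = 4 + ((w² + (2 + w³)*w) - 3)*w = 4 + ((w² + w*(2 + w³)) - 3)*w = 4 + (-3 + w² + w*(2 + w³))*w = 4 + w*(-3 + w² + w*(2 + w³)))
(8 + p(4))² = (8 + (4 + 4³ - 3*4 + 4²*(2 + 4³)))² = (8 + (4 + 64 - 12 + 16*(2 + 64)))² = (8 + (4 + 64 - 12 + 16*66))² = (8 + (4 + 64 - 12 + 1056))² = (8 + 1112)² = 1120² = 1254400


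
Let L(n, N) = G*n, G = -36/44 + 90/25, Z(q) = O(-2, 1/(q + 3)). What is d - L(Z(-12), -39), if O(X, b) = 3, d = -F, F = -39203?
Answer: 2155706/55 ≈ 39195.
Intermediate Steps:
d = 39203 (d = -1*(-39203) = 39203)
Z(q) = 3
G = 153/55 (G = -36*1/44 + 90*(1/25) = -9/11 + 18/5 = 153/55 ≈ 2.7818)
L(n, N) = 153*n/55
d - L(Z(-12), -39) = 39203 - 153*3/55 = 39203 - 1*459/55 = 39203 - 459/55 = 2155706/55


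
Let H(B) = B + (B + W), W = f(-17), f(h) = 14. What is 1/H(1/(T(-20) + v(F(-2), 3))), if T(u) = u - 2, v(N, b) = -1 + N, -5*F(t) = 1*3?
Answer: 59/821 ≈ 0.071864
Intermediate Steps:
F(t) = -⅗ (F(t) = -3/5 = -⅕*3 = -⅗)
W = 14
T(u) = -2 + u
H(B) = 14 + 2*B (H(B) = B + (B + 14) = B + (14 + B) = 14 + 2*B)
1/H(1/(T(-20) + v(F(-2), 3))) = 1/(14 + 2/((-2 - 20) + (-1 - ⅗))) = 1/(14 + 2/(-22 - 8/5)) = 1/(14 + 2/(-118/5)) = 1/(14 + 2*(-5/118)) = 1/(14 - 5/59) = 1/(821/59) = 59/821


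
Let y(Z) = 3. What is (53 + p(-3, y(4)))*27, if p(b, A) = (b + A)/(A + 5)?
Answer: 1431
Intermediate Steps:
p(b, A) = (A + b)/(5 + A)
(53 + p(-3, y(4)))*27 = (53 + (3 - 3)/(5 + 3))*27 = (53 + 0/8)*27 = (53 + (⅛)*0)*27 = (53 + 0)*27 = 53*27 = 1431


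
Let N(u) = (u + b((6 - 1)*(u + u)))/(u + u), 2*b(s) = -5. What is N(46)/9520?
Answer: 87/1751680 ≈ 4.9667e-5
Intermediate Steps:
b(s) = -5/2 (b(s) = (1/2)*(-5) = -5/2)
N(u) = (-5/2 + u)/(2*u) (N(u) = (u - 5/2)/(u + u) = (-5/2 + u)/((2*u)) = (-5/2 + u)*(1/(2*u)) = (-5/2 + u)/(2*u))
N(46)/9520 = ((1/4)*(-5 + 2*46)/46)/9520 = ((1/4)*(1/46)*(-5 + 92))*(1/9520) = ((1/4)*(1/46)*87)*(1/9520) = (87/184)*(1/9520) = 87/1751680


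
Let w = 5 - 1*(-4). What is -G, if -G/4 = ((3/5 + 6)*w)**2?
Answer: 352836/25 ≈ 14113.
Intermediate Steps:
w = 9 (w = 5 + 4 = 9)
G = -352836/25 (G = -4*81*(3/5 + 6)**2 = -4*((33/5)*9)**2 = -4*(297/5)**2 = -4*88209/25 = -352836/25 ≈ -14113.)
-G = -1*(-352836/25) = 352836/25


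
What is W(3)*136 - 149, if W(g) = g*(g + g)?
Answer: 2299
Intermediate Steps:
W(g) = 2*g² (W(g) = g*(2*g) = 2*g²)
W(3)*136 - 149 = (2*3²)*136 - 149 = (2*9)*136 - 149 = 18*136 - 149 = 2448 - 149 = 2299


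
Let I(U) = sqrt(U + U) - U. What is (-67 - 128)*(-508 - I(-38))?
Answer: 106470 + 390*I*sqrt(19) ≈ 1.0647e+5 + 1700.0*I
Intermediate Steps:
I(U) = -U + sqrt(2)*sqrt(U) (I(U) = sqrt(2*U) - U = sqrt(2)*sqrt(U) - U = -U + sqrt(2)*sqrt(U))
(-67 - 128)*(-508 - I(-38)) = (-67 - 128)*(-508 - (-1*(-38) + sqrt(2)*sqrt(-38))) = -195*(-508 - (38 + sqrt(2)*(I*sqrt(38)))) = -195*(-508 - (38 + 2*I*sqrt(19))) = -195*(-508 + (-38 - 2*I*sqrt(19))) = -195*(-546 - 2*I*sqrt(19)) = 106470 + 390*I*sqrt(19)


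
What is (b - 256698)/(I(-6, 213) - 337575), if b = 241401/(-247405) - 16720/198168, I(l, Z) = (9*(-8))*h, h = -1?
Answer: 1573172297640611/2068376758970265 ≈ 0.76058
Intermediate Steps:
I(l, Z) = 72 (I(l, Z) = (9*(-8))*(-1) = -72*(-1) = 72)
b = -6496820621/6128469255 (b = 241401*(-1/247405) - 16720*1/198168 = -241401/247405 - 2090/24771 = -6496820621/6128469255 ≈ -1.0601)
(b - 256698)/(I(-6, 213) - 337575) = (-6496820621/6128469255 - 256698)/(72 - 337575) = -1573172297640611/6128469255/(-337503) = -1573172297640611/6128469255*(-1/337503) = 1573172297640611/2068376758970265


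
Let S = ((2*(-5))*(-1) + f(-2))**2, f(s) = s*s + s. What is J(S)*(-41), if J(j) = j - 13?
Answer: -5371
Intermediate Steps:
f(s) = s + s**2 (f(s) = s**2 + s = s + s**2)
S = 144 (S = ((2*(-5))*(-1) - 2*(1 - 2))**2 = (-10*(-1) - 2*(-1))**2 = (10 + 2)**2 = 12**2 = 144)
J(j) = -13 + j
J(S)*(-41) = (-13 + 144)*(-41) = 131*(-41) = -5371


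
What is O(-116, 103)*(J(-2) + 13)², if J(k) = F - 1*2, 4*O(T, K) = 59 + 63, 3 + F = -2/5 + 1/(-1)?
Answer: 66429/50 ≈ 1328.6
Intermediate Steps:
F = -22/5 (F = -3 + (-2/5 + 1/(-1)) = -3 + (-2*⅕ + 1*(-1)) = -3 + (-⅖ - 1) = -3 - 7/5 = -22/5 ≈ -4.4000)
O(T, K) = 61/2 (O(T, K) = (59 + 63)/4 = (¼)*122 = 61/2)
J(k) = -32/5 (J(k) = -22/5 - 1*2 = -22/5 - 2 = -32/5)
O(-116, 103)*(J(-2) + 13)² = 61*(-32/5 + 13)²/2 = 61*(33/5)²/2 = (61/2)*(1089/25) = 66429/50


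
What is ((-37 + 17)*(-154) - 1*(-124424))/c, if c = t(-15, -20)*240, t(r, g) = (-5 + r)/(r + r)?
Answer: 7969/10 ≈ 796.90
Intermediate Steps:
t(r, g) = (-5 + r)/(2*r) (t(r, g) = (-5 + r)/((2*r)) = (-5 + r)*(1/(2*r)) = (-5 + r)/(2*r))
c = 160 (c = ((1/2)*(-5 - 15)/(-15))*240 = ((1/2)*(-1/15)*(-20))*240 = (2/3)*240 = 160)
((-37 + 17)*(-154) - 1*(-124424))/c = ((-37 + 17)*(-154) - 1*(-124424))/160 = (-20*(-154) + 124424)*(1/160) = (3080 + 124424)*(1/160) = 127504*(1/160) = 7969/10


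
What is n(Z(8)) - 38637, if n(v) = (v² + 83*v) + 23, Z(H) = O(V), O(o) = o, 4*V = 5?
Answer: -616139/16 ≈ -38509.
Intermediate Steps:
V = 5/4 (V = (¼)*5 = 5/4 ≈ 1.2500)
Z(H) = 5/4
n(v) = 23 + v² + 83*v
n(Z(8)) - 38637 = (23 + (5/4)² + 83*(5/4)) - 38637 = (23 + 25/16 + 415/4) - 38637 = 2053/16 - 38637 = -616139/16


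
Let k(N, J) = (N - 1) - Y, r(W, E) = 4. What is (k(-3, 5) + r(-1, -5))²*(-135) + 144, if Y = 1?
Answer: 9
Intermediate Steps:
k(N, J) = -2 + N (k(N, J) = (N - 1) - 1*1 = (-1 + N) - 1 = -2 + N)
(k(-3, 5) + r(-1, -5))²*(-135) + 144 = ((-2 - 3) + 4)²*(-135) + 144 = (-5 + 4)²*(-135) + 144 = (-1)²*(-135) + 144 = 1*(-135) + 144 = -135 + 144 = 9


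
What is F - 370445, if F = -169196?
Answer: -539641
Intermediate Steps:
F - 370445 = -169196 - 370445 = -539641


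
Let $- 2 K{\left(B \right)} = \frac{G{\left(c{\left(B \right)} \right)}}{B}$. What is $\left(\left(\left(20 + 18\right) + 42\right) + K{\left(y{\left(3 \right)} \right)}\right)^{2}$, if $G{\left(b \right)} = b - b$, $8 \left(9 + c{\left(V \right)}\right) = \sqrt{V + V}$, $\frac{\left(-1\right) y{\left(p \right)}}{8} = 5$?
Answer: $6400$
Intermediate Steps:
$y{\left(p \right)} = -40$ ($y{\left(p \right)} = \left(-8\right) 5 = -40$)
$c{\left(V \right)} = -9 + \frac{\sqrt{2} \sqrt{V}}{8}$ ($c{\left(V \right)} = -9 + \frac{\sqrt{V + V}}{8} = -9 + \frac{\sqrt{2 V}}{8} = -9 + \frac{\sqrt{2} \sqrt{V}}{8}$)
$G{\left(b \right)} = 0$
$K{\left(B \right)} = 0$ ($K{\left(B \right)} = - \frac{0 \frac{1}{B}}{2} = \left(- \frac{1}{2}\right) 0 = 0$)
$\left(\left(\left(20 + 18\right) + 42\right) + K{\left(y{\left(3 \right)} \right)}\right)^{2} = \left(\left(\left(20 + 18\right) + 42\right) + 0\right)^{2} = \left(\left(38 + 42\right) + 0\right)^{2} = \left(80 + 0\right)^{2} = 80^{2} = 6400$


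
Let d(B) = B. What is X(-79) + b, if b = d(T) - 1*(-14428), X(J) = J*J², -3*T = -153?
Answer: -478560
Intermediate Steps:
T = 51 (T = -⅓*(-153) = 51)
X(J) = J³
b = 14479 (b = 51 - 1*(-14428) = 51 + 14428 = 14479)
X(-79) + b = (-79)³ + 14479 = -493039 + 14479 = -478560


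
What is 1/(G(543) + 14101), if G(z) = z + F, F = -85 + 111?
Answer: 1/14670 ≈ 6.8166e-5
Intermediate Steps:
F = 26
G(z) = 26 + z (G(z) = z + 26 = 26 + z)
1/(G(543) + 14101) = 1/((26 + 543) + 14101) = 1/(569 + 14101) = 1/14670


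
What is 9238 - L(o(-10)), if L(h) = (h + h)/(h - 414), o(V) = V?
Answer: 979223/106 ≈ 9238.0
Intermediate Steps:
L(h) = 2*h/(-414 + h) (L(h) = (2*h)/(-414 + h) = 2*h/(-414 + h))
9238 - L(o(-10)) = 9238 - 2*(-10)/(-414 - 10) = 9238 - 2*(-10)/(-424) = 9238 - 2*(-10)*(-1)/424 = 9238 - 1*5/106 = 9238 - 5/106 = 979223/106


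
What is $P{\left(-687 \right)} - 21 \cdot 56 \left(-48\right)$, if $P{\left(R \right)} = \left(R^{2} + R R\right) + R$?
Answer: $999699$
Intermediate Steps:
$P{\left(R \right)} = R + 2 R^{2}$ ($P{\left(R \right)} = \left(R^{2} + R^{2}\right) + R = 2 R^{2} + R = R + 2 R^{2}$)
$P{\left(-687 \right)} - 21 \cdot 56 \left(-48\right) = - 687 \left(1 + 2 \left(-687\right)\right) - 21 \cdot 56 \left(-48\right) = - 687 \left(1 - 1374\right) - 1176 \left(-48\right) = \left(-687\right) \left(-1373\right) - -56448 = 943251 + 56448 = 999699$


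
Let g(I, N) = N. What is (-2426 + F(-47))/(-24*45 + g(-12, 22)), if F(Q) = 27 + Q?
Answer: 1223/529 ≈ 2.3119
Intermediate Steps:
(-2426 + F(-47))/(-24*45 + g(-12, 22)) = (-2426 + (27 - 47))/(-24*45 + 22) = (-2426 - 20)/(-1080 + 22) = -2446/(-1058) = -2446*(-1/1058) = 1223/529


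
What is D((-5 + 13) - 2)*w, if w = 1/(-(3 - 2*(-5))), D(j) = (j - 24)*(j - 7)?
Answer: -18/13 ≈ -1.3846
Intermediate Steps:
D(j) = (-24 + j)*(-7 + j)
w = -1/13 (w = 1/(-(3 + 10)) = 1/(-1*13) = 1/(-13) = -1/13 ≈ -0.076923)
D((-5 + 13) - 2)*w = (168 + ((-5 + 13) - 2)² - 31*((-5 + 13) - 2))*(-1/13) = (168 + (8 - 2)² - 31*(8 - 2))*(-1/13) = (168 + 6² - 31*6)*(-1/13) = (168 + 36 - 186)*(-1/13) = 18*(-1/13) = -18/13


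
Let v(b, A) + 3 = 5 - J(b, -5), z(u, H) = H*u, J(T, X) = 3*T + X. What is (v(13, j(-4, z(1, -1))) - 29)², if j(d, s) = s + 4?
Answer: 3721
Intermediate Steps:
J(T, X) = X + 3*T
j(d, s) = 4 + s
v(b, A) = 7 - 3*b (v(b, A) = -3 + (5 - (-5 + 3*b)) = -3 + (5 + (5 - 3*b)) = -3 + (10 - 3*b) = 7 - 3*b)
(v(13, j(-4, z(1, -1))) - 29)² = ((7 - 3*13) - 29)² = ((7 - 39) - 29)² = (-32 - 29)² = (-61)² = 3721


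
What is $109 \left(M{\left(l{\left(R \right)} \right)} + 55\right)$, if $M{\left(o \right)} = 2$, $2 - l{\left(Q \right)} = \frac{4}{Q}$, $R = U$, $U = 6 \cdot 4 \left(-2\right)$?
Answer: $6213$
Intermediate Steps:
$U = -48$ ($U = 24 \left(-2\right) = -48$)
$R = -48$
$l{\left(Q \right)} = 2 - \frac{4}{Q}$
$109 \left(M{\left(l{\left(R \right)} \right)} + 55\right) = 109 \left(2 + 55\right) = 109 \cdot 57 = 6213$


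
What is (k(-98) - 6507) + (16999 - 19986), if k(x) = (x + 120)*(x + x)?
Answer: -13806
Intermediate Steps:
k(x) = 2*x*(120 + x) (k(x) = (120 + x)*(2*x) = 2*x*(120 + x))
(k(-98) - 6507) + (16999 - 19986) = (2*(-98)*(120 - 98) - 6507) + (16999 - 19986) = (2*(-98)*22 - 6507) - 2987 = (-4312 - 6507) - 2987 = -10819 - 2987 = -13806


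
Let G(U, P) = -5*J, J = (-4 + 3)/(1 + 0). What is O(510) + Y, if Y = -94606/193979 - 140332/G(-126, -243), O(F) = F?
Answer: -26727287608/969895 ≈ -27557.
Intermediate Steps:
J = -1 (J = -1/1 = -1*1 = -1)
G(U, P) = 5 (G(U, P) = -5*(-1) = 5)
Y = -27221934058/969895 (Y = -94606/193979 - 140332/5 = -27221934058/969895 ≈ -28067.)
O(510) + Y = 510 - 27221934058/969895 = -26727287608/969895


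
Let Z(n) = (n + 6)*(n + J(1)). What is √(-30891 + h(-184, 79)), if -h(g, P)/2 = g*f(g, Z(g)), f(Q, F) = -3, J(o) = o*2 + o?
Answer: 9*I*√395 ≈ 178.87*I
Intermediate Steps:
J(o) = 3*o (J(o) = 2*o + o = 3*o)
Z(n) = (3 + n)*(6 + n) (Z(n) = (n + 6)*(n + 3*1) = (6 + n)*(n + 3) = (6 + n)*(3 + n) = (3 + n)*(6 + n))
h(g, P) = 6*g (h(g, P) = -2*g*(-3) = -(-6)*g = 6*g)
√(-30891 + h(-184, 79)) = √(-30891 + 6*(-184)) = √(-30891 - 1104) = √(-31995) = 9*I*√395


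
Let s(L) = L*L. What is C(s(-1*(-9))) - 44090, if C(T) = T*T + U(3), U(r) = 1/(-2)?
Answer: -75059/2 ≈ -37530.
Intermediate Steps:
U(r) = -1/2
s(L) = L**2
C(T) = -1/2 + T**2 (C(T) = T*T - 1/2 = T**2 - 1/2 = -1/2 + T**2)
C(s(-1*(-9))) - 44090 = (-1/2 + ((-1*(-9))**2)**2) - 44090 = (-1/2 + (9**2)**2) - 44090 = (-1/2 + 81**2) - 44090 = (-1/2 + 6561) - 44090 = 13121/2 - 44090 = -75059/2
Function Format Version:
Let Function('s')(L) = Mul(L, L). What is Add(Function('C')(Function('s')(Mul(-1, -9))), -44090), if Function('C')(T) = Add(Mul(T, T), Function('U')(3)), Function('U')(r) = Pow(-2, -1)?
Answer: Rational(-75059, 2) ≈ -37530.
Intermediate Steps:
Function('U')(r) = Rational(-1, 2)
Function('s')(L) = Pow(L, 2)
Function('C')(T) = Add(Rational(-1, 2), Pow(T, 2)) (Function('C')(T) = Add(Mul(T, T), Rational(-1, 2)) = Add(Pow(T, 2), Rational(-1, 2)) = Add(Rational(-1, 2), Pow(T, 2)))
Add(Function('C')(Function('s')(Mul(-1, -9))), -44090) = Add(Add(Rational(-1, 2), Pow(Pow(Mul(-1, -9), 2), 2)), -44090) = Add(Add(Rational(-1, 2), Pow(Pow(9, 2), 2)), -44090) = Add(Add(Rational(-1, 2), Pow(81, 2)), -44090) = Add(Add(Rational(-1, 2), 6561), -44090) = Add(Rational(13121, 2), -44090) = Rational(-75059, 2)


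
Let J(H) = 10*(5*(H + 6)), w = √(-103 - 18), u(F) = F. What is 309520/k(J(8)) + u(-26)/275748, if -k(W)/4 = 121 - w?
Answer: -5334345853/8410314 - 38690*I/671 ≈ -634.26 - 57.66*I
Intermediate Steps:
w = 11*I (w = √(-121) = 11*I ≈ 11.0*I)
J(H) = 300 + 50*H (J(H) = 10*(5*(6 + H)) = 10*(30 + 5*H) = 300 + 50*H)
k(W) = -484 + 44*I (k(W) = -4*(121 - 11*I) = -484 + 44*I)
309520/k(J(8)) + u(-26)/275748 = 309520/(-484 + 44*I) - 26/275748 = 309520*((-484 - 44*I)/236192) - 26*1/275748 = 19345*(-484 - 44*I)/14762 - 13/137874 = -13/137874 + 19345*(-484 - 44*I)/14762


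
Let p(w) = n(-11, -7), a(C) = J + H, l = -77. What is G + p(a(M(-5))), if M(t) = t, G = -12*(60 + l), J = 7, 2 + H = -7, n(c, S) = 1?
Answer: 205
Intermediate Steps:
H = -9 (H = -2 - 7 = -9)
G = 204 (G = -12*(60 - 77) = -12*(-17) = 204)
a(C) = -2 (a(C) = 7 - 9 = -2)
p(w) = 1
G + p(a(M(-5))) = 204 + 1 = 205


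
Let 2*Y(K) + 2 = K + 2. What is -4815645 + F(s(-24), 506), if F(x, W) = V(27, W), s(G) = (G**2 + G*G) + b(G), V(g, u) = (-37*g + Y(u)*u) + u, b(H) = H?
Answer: -4688120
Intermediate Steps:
Y(K) = K/2 (Y(K) = -1 + (K + 2)/2 = -1 + (2 + K)/2 = -1 + (1 + K/2) = K/2)
V(g, u) = u + u**2/2 - 37*g (V(g, u) = (-37*g + (u/2)*u) + u = (-37*g + u**2/2) + u = (u**2/2 - 37*g) + u = u + u**2/2 - 37*g)
s(G) = G + 2*G**2 (s(G) = (G**2 + G*G) + G = (G**2 + G**2) + G = 2*G**2 + G = G + 2*G**2)
F(x, W) = -999 + W + W**2/2 (F(x, W) = W + W**2/2 - 37*27 = W + W**2/2 - 999 = -999 + W + W**2/2)
-4815645 + F(s(-24), 506) = -4815645 + (-999 + 506 + (1/2)*506**2) = -4815645 + (-999 + 506 + (1/2)*256036) = -4815645 + (-999 + 506 + 128018) = -4815645 + 127525 = -4688120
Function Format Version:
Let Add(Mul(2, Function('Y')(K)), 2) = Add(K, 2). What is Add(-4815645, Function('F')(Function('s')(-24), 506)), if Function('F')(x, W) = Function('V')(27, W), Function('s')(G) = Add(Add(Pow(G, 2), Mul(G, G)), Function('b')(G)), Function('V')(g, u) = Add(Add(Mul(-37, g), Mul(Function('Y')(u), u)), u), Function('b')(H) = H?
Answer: -4688120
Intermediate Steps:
Function('Y')(K) = Mul(Rational(1, 2), K) (Function('Y')(K) = Add(-1, Mul(Rational(1, 2), Add(K, 2))) = Add(-1, Mul(Rational(1, 2), Add(2, K))) = Add(-1, Add(1, Mul(Rational(1, 2), K))) = Mul(Rational(1, 2), K))
Function('V')(g, u) = Add(u, Mul(Rational(1, 2), Pow(u, 2)), Mul(-37, g)) (Function('V')(g, u) = Add(Add(Mul(-37, g), Mul(Mul(Rational(1, 2), u), u)), u) = Add(Add(Mul(-37, g), Mul(Rational(1, 2), Pow(u, 2))), u) = Add(Add(Mul(Rational(1, 2), Pow(u, 2)), Mul(-37, g)), u) = Add(u, Mul(Rational(1, 2), Pow(u, 2)), Mul(-37, g)))
Function('s')(G) = Add(G, Mul(2, Pow(G, 2))) (Function('s')(G) = Add(Add(Pow(G, 2), Mul(G, G)), G) = Add(Add(Pow(G, 2), Pow(G, 2)), G) = Add(Mul(2, Pow(G, 2)), G) = Add(G, Mul(2, Pow(G, 2))))
Function('F')(x, W) = Add(-999, W, Mul(Rational(1, 2), Pow(W, 2))) (Function('F')(x, W) = Add(W, Mul(Rational(1, 2), Pow(W, 2)), Mul(-37, 27)) = Add(W, Mul(Rational(1, 2), Pow(W, 2)), -999) = Add(-999, W, Mul(Rational(1, 2), Pow(W, 2))))
Add(-4815645, Function('F')(Function('s')(-24), 506)) = Add(-4815645, Add(-999, 506, Mul(Rational(1, 2), Pow(506, 2)))) = Add(-4815645, Add(-999, 506, Mul(Rational(1, 2), 256036))) = Add(-4815645, Add(-999, 506, 128018)) = Add(-4815645, 127525) = -4688120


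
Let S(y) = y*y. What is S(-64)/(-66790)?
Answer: -2048/33395 ≈ -0.061327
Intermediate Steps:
S(y) = y²
S(-64)/(-66790) = (-64)²/(-66790) = 4096*(-1/66790) = -2048/33395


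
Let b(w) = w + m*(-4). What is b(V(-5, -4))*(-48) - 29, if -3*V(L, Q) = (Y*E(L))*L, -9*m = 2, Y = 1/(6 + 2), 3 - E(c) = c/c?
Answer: -275/3 ≈ -91.667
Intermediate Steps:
E(c) = 2 (E(c) = 3 - c/c = 3 - 1*1 = 3 - 1 = 2)
Y = ⅛ (Y = 1/8 = ⅛ ≈ 0.12500)
m = -2/9 (m = -⅑*2 = -2/9 ≈ -0.22222)
V(L, Q) = -L/12 (V(L, Q) = -(⅛)*2*L/3 = -L/12)
b(w) = 8/9 + w (b(w) = w - 2/9*(-4) = w + 8/9 = 8/9 + w)
b(V(-5, -4))*(-48) - 29 = (8/9 - 1/12*(-5))*(-48) - 29 = (8/9 + 5/12)*(-48) - 29 = (47/36)*(-48) - 29 = -188/3 - 29 = -275/3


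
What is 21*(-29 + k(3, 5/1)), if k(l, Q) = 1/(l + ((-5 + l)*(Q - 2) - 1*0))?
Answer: -616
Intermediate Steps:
k(l, Q) = 1/(l + (-5 + l)*(-2 + Q)) (k(l, Q) = 1/(l + ((-5 + l)*(-2 + Q) + 0)) = 1/(l + (-5 + l)*(-2 + Q)))
21*(-29 + k(3, 5/1)) = 21*(-29 + 1/(10 - 1*3 - 25/1 + (5/1)*3)) = 21*(-29 + 1/(10 - 3 - 25 + (5*1)*3)) = 21*(-29 + 1/(10 - 3 - 5*5 + 5*3)) = 21*(-29 + 1/(10 - 3 - 25 + 15)) = 21*(-29 + 1/(-3)) = 21*(-29 - 1/3) = 21*(-88/3) = -616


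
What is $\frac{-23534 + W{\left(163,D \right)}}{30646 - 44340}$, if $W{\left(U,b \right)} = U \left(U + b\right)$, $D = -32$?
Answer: $\frac{2181}{13694} \approx 0.15927$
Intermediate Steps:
$\frac{-23534 + W{\left(163,D \right)}}{30646 - 44340} = \frac{-23534 + 163 \left(163 - 32\right)}{30646 - 44340} = \frac{-23534 + 163 \cdot 131}{-13694} = \left(-23534 + 21353\right) \left(- \frac{1}{13694}\right) = \left(-2181\right) \left(- \frac{1}{13694}\right) = \frac{2181}{13694}$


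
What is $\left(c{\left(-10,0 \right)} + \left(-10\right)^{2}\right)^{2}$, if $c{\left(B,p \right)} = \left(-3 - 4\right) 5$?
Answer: $4225$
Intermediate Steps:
$c{\left(B,p \right)} = -35$ ($c{\left(B,p \right)} = \left(-7\right) 5 = -35$)
$\left(c{\left(-10,0 \right)} + \left(-10\right)^{2}\right)^{2} = \left(-35 + \left(-10\right)^{2}\right)^{2} = \left(-35 + 100\right)^{2} = 65^{2} = 4225$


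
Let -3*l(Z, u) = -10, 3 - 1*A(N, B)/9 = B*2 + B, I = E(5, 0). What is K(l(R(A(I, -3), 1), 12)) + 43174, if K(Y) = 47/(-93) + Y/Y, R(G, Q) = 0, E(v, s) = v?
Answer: 4015228/93 ≈ 43175.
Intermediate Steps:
I = 5
A(N, B) = 27 - 27*B (A(N, B) = 27 - 9*(B*2 + B) = 27 - 9*(2*B + B) = 27 - 27*B)
l(Z, u) = 10/3 (l(Z, u) = -1/3*(-10) = 10/3)
K(Y) = 46/93 (K(Y) = 47*(-1/93) + 1 = -47/93 + 1 = 46/93)
K(l(R(A(I, -3), 1), 12)) + 43174 = 46/93 + 43174 = 4015228/93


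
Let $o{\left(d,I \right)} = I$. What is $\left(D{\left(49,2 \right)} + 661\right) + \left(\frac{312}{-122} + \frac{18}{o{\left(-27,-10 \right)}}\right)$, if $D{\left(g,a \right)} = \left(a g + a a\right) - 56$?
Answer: $\frac{214306}{305} \approx 702.64$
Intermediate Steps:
$D{\left(g,a \right)} = -56 + a^{2} + a g$ ($D{\left(g,a \right)} = \left(a g + a^{2}\right) - 56 = \left(a^{2} + a g\right) - 56 = -56 + a^{2} + a g$)
$\left(D{\left(49,2 \right)} + 661\right) + \left(\frac{312}{-122} + \frac{18}{o{\left(-27,-10 \right)}}\right) = \left(\left(-56 + 2^{2} + 2 \cdot 49\right) + 661\right) + \left(\frac{312}{-122} + \frac{18}{-10}\right) = \left(\left(-56 + 4 + 98\right) + 661\right) + \left(312 \left(- \frac{1}{122}\right) + 18 \left(- \frac{1}{10}\right)\right) = \left(46 + 661\right) - \frac{1329}{305} = 707 - \frac{1329}{305} = \frac{214306}{305}$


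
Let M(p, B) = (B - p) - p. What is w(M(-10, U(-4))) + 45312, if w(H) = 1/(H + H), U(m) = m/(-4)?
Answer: 1903105/42 ≈ 45312.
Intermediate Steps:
U(m) = -m/4 (U(m) = m*(-¼) = -m/4)
M(p, B) = B - 2*p
w(H) = 1/(2*H)
w(M(-10, U(-4))) + 45312 = 1/(2*(-¼*(-4) - 2*(-10))) + 45312 = 1/(2*(1 + 20)) + 45312 = (½)/21 + 45312 = (½)*(1/21) + 45312 = 1/42 + 45312 = 1903105/42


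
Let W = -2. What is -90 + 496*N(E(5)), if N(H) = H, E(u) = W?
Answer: -1082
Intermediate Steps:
E(u) = -2
-90 + 496*N(E(5)) = -90 + 496*(-2) = -90 - 992 = -1082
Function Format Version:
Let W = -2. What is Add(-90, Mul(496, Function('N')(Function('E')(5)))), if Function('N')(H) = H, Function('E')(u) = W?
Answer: -1082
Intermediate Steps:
Function('E')(u) = -2
Add(-90, Mul(496, Function('N')(Function('E')(5)))) = Add(-90, Mul(496, -2)) = Add(-90, -992) = -1082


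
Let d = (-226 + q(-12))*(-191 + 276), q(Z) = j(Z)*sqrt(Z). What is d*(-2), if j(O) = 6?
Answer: 38420 - 2040*I*sqrt(3) ≈ 38420.0 - 3533.4*I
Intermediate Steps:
q(Z) = 6*sqrt(Z)
d = -19210 + 1020*I*sqrt(3) (d = (-226 + 6*sqrt(-12))*(-191 + 276) = (-226 + 6*(2*I*sqrt(3)))*85 = (-226 + 12*I*sqrt(3))*85 = -19210 + 1020*I*sqrt(3) ≈ -19210.0 + 1766.7*I)
d*(-2) = (-19210 + 1020*I*sqrt(3))*(-2) = 38420 - 2040*I*sqrt(3)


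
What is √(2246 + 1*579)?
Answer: 5*√113 ≈ 53.151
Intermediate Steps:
√(2246 + 1*579) = √(2246 + 579) = √2825 = 5*√113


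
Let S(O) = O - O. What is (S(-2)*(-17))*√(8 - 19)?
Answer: 0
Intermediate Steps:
S(O) = 0
(S(-2)*(-17))*√(8 - 19) = (0*(-17))*√(8 - 19) = 0*√(-11) = 0*(I*√11) = 0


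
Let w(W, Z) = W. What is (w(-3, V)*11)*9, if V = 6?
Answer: -297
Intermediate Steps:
(w(-3, V)*11)*9 = -3*11*9 = -33*9 = -297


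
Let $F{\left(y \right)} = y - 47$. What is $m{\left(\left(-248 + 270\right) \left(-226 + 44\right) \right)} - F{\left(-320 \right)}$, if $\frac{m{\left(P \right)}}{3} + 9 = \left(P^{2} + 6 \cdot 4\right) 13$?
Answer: $625249900$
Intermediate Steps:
$F{\left(y \right)} = -47 + y$ ($F{\left(y \right)} = y - 47 = -47 + y$)
$m{\left(P \right)} = 909 + 39 P^{2}$ ($m{\left(P \right)} = -27 + 3 \left(P^{2} + 6 \cdot 4\right) 13 = -27 + 3 \left(P^{2} + 24\right) 13 = -27 + 3 \left(24 + P^{2}\right) 13 = -27 + 3 \left(312 + 13 P^{2}\right) = -27 + \left(936 + 39 P^{2}\right) = 909 + 39 P^{2}$)
$m{\left(\left(-248 + 270\right) \left(-226 + 44\right) \right)} - F{\left(-320 \right)} = \left(909 + 39 \left(\left(-248 + 270\right) \left(-226 + 44\right)\right)^{2}\right) - \left(-47 - 320\right) = \left(909 + 39 \left(22 \left(-182\right)\right)^{2}\right) - -367 = \left(909 + 39 \left(-4004\right)^{2}\right) + 367 = \left(909 + 39 \cdot 16032016\right) + 367 = \left(909 + 625248624\right) + 367 = 625249533 + 367 = 625249900$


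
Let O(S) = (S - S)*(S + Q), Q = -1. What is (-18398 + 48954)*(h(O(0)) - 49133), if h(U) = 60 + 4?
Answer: -1499352364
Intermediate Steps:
O(S) = 0 (O(S) = (S - S)*(S - 1) = 0*(-1 + S) = 0)
h(U) = 64
(-18398 + 48954)*(h(O(0)) - 49133) = (-18398 + 48954)*(64 - 49133) = 30556*(-49069) = -1499352364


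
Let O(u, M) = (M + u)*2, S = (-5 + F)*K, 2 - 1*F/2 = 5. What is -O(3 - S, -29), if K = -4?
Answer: 140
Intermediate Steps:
F = -6 (F = 4 - 2*5 = 4 - 10 = -6)
S = 44 (S = (-5 - 6)*(-4) = -11*(-4) = 44)
O(u, M) = 2*M + 2*u
-O(3 - S, -29) = -(2*(-29) + 2*(3 - 1*44)) = -(-58 + 2*(3 - 44)) = -(-58 + 2*(-41)) = -(-58 - 82) = -1*(-140) = 140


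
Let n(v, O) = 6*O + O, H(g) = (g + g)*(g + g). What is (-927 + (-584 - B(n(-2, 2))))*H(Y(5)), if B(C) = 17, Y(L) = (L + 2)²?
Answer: -14674912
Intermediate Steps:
Y(L) = (2 + L)²
H(g) = 4*g² (H(g) = (2*g)*(2*g) = 4*g²)
n(v, O) = 7*O
(-927 + (-584 - B(n(-2, 2))))*H(Y(5)) = (-927 + (-584 - 1*17))*(4*((2 + 5)²)²) = (-927 + (-584 - 17))*(4*(7²)²) = (-927 - 601)*(4*49²) = -6112*2401 = -1528*9604 = -14674912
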